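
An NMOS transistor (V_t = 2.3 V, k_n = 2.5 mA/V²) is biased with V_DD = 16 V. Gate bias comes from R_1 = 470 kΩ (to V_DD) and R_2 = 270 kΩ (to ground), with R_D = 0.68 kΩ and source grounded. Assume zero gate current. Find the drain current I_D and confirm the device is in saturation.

I_D ≈ 16 mA

V_G = V_DD·R_2/(R_1+R_2) = 16×270/740 = 5.84 V. With the source grounded, V_GS = V_G = 5.84 V.
Assume saturation: I_D = (k_n/2)(V_GS − V_t)² = (2.5/2)×(5.84 − 2.3)² = 1.25×3.54² = 15.6 mA.
V_DS = V_DD − I_D·R_D = 16 − 15.6×0.68 = 5.36 V.
Saturation requires V_DS ≥ V_GS − V_t = 3.54 V; 5.36 ≥ 3.54 ✓.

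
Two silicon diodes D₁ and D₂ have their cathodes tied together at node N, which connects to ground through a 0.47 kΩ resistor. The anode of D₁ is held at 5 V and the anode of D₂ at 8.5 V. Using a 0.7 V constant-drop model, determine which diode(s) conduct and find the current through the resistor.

Only D₂ conducts; I_R ≈ 17 mA

Assume both conduct. Then node N would need to be at both 5−0.7 = 4.3 V and 8.5−0.7 = 7.8 V, which is impossible.
Assume only D₂ conducts: V_N = 8.5 − 0.7 = 7.8 V, so I_R = 7.8/0.47 = 16.6 mA.
Check D₁: its anode-to-cathode voltage is 5 − 7.8 = -2.8 V < 0.7 V, so it is off. The assumption is consistent.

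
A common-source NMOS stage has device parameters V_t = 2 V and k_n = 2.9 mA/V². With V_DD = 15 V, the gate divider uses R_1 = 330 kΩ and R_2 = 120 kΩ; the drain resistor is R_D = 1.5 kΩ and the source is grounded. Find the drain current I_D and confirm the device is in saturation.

I_D ≈ 5.8 mA

V_G = V_DD·R_2/(R_1+R_2) = 15×120/450 = 4 V. With the source grounded, V_GS = V_G = 4 V.
Assume saturation: I_D = (k_n/2)(V_GS − V_t)² = (2.9/2)×(4 − 2)² = 1.45×2² = 5.8 mA.
V_DS = V_DD − I_D·R_D = 15 − 5.8×1.5 = 6.3 V.
Saturation requires V_DS ≥ V_GS − V_t = 2 V; 6.3 ≥ 2 ✓.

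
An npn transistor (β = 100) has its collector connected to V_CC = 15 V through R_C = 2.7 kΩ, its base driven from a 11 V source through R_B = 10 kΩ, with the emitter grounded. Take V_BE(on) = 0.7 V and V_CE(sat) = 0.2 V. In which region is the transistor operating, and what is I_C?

Assume active: I_B = (11 − 0.7)/10 = 1.03 mA, giving I_C = β·I_B = 103 mA.
But then V_CE = 15 − 103×2.7 = -263 V < V_CE(sat) = 0.2 V — impossible in the active region.
So the transistor is saturated. With V_CE = 0.2 V, I_C = (V_CC − 0.2)/R_C = 14.8/2.7 = 5.48 mA.
Check: β·I_B = 103 mA > I_C = 5.48 mA, confirming saturation.

saturation; I_C ≈ 5.5 mA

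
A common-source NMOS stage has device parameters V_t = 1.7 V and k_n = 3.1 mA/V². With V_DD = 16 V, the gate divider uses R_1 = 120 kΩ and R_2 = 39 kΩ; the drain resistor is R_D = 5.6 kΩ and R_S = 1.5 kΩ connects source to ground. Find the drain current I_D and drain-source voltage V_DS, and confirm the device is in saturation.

V_G = V_DD·R_2/(R_1+R_2) = 16×39/159 = 3.92 V.
Assume saturation: I_D = (k_n/2)(V_GS − V_t)² with V_GS = V_G − I_D·R_S = 3.92 − 1.5·I_D.
Substituting gives 3.49·I_D² − 11.3·I_D + 7.67 = 0, with roots I_D = 0.959 or 2.29 mA.
The root I_D = 2.29 mA gives V_GS = 0.483 V ≤ V_t, so take I_D = 0.959 mA.
Then V_GS = 2.49 V and V_DS = V_DD − I_D(R_D+R_S) = 16 − 0.959×7.1 = 9.19 V.
Saturation requires V_DS ≥ V_GS − V_t = 0.786 V; 9.19 ≥ 0.786 ✓.

I_D ≈ 0.96 mA, V_DS ≈ 9.2 V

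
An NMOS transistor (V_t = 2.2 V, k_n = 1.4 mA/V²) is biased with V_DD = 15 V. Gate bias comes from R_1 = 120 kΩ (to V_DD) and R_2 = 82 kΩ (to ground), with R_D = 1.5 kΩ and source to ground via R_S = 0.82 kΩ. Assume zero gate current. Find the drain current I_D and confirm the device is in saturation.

V_G = V_DD·R_2/(R_1+R_2) = 15×82/202 = 6.09 V.
Assume saturation: I_D = (k_n/2)(V_GS − V_t)² with V_GS = V_G − I_D·R_S = 6.09 − 0.82·I_D.
Substituting gives 0.471·I_D² − 5.46·I_D + 10.6 = 0, with roots I_D = 2.46 or 9.15 mA.
The root I_D = 9.15 mA gives V_GS = -1.42 V ≤ V_t, so take I_D = 2.46 mA.
Then V_GS = 4.07 V and V_DS = V_DD − I_D(R_D+R_S) = 15 − 2.46×2.32 = 9.3 V.
Saturation requires V_DS ≥ V_GS − V_t = 1.87 V; 9.3 ≥ 1.87 ✓.

I_D ≈ 2.5 mA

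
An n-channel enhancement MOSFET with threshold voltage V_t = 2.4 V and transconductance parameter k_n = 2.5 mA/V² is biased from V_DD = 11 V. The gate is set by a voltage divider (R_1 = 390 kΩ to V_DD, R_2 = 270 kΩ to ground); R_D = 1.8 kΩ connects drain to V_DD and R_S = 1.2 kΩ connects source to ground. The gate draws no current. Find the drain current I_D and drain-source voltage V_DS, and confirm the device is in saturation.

V_G = V_DD·R_2/(R_1+R_2) = 11×270/660 = 4.5 V.
Assume saturation: I_D = (k_n/2)(V_GS − V_t)² with V_GS = V_G − I_D·R_S = 4.5 − 1.2·I_D.
Substituting gives 1.8·I_D² − 7.3·I_D + 5.51 = 0, with roots I_D = 1 or 3.05 mA.
The root I_D = 3.05 mA gives V_GS = 0.837 V ≤ V_t, so take I_D = 1 mA.
Then V_GS = 3.3 V and V_DS = V_DD − I_D(R_D+R_S) = 11 − 1×3 = 7.99 V.
Saturation requires V_DS ≥ V_GS − V_t = 0.896 V; 7.99 ≥ 0.896 ✓.

I_D ≈ 1 mA, V_DS ≈ 8 V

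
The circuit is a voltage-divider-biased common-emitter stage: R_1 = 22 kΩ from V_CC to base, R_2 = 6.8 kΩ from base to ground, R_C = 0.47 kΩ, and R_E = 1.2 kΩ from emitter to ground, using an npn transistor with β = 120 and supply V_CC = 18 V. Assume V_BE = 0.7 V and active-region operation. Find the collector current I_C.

Thevenize the base divider: V_Th = V_CC·R_2/(R_1+R_2) = 18×6.8/28.8 = 4.25 V, R_Th = R_1‖R_2 = 5.19 kΩ.
Base-emitter loop: V_Th = I_B·R_Th + V_BE + (β+1)I_B·R_E, so I_B = (4.25 − 0.7) / (5.19 + 121×1.2) = 0.0236 mA.
I_C = β·I_B = 120×0.0236 = 2.83 mA, and I_E = (β+1)I_B = 2.86 mA.
V_CE = V_CC − I_C·R_C − I_E·R_E = 18 − 2.83×0.47 − 2.86×1.2 = 13.2 V.
V_CE = 13.2 V > 0.2 V confirms active-region operation.

I_C ≈ 2.8 mA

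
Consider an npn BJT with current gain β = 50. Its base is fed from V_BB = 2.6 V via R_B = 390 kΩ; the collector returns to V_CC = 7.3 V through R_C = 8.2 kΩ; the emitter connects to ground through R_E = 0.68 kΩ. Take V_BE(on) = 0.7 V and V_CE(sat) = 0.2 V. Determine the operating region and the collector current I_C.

active; I_C ≈ 0.22 mA

Assume active. Base-emitter loop: I_B = (V_BB − V_BE)/(R_B + (β+1)R_E) = (2.6 − 0.7)/(390 + 51×0.68) = 0.00447 mA.
I_C = β·I_B = 50×0.00447 = 0.224 mA.
V_CE = V_CC − I_C·R_C − I_E·R_E = 7.3 − 0.224×8.2 − 0.228×0.68 = 5.31 V > V_CE(sat), so the active-region assumption holds.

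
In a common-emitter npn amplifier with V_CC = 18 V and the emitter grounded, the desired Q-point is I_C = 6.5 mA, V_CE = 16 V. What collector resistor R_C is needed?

Collector loop: V_CC = I_C·R_C + V_CE.
R_C = (V_CC − V_CE)/I_C = (18 − 16)/6.5 = 0.308 kΩ.

R_C ≈ 0.31 kΩ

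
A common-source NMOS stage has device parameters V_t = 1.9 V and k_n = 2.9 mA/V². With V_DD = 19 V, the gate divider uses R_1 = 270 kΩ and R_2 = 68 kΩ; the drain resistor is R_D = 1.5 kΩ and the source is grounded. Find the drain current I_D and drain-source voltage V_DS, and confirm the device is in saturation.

V_G = V_DD·R_2/(R_1+R_2) = 19×68/338 = 3.82 V. With the source grounded, V_GS = V_G = 3.82 V.
Assume saturation: I_D = (k_n/2)(V_GS − V_t)² = (2.9/2)×(3.82 − 1.9)² = 1.45×1.92² = 5.36 mA.
V_DS = V_DD − I_D·R_D = 19 − 5.36×1.5 = 11 V.
Saturation requires V_DS ≥ V_GS − V_t = 1.92 V; 11 ≥ 1.92 ✓.

I_D ≈ 5.4 mA, V_DS ≈ 11 V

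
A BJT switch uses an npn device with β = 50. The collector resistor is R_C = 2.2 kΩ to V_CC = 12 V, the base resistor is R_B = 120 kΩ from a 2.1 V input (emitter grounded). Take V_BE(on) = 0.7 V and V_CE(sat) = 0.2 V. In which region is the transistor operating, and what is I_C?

active; I_C ≈ 0.58 mA

Assume active. Base-emitter loop: I_B = (V_BB − V_BE)/R_B = (2.1 − 0.7)/120 = 0.0117 mA.
I_C = β·I_B = 50×0.0117 = 0.583 mA.
V_CE = V_CC − I_C·R_C = 12 − 0.583×2.2 = 10.7 V > V_CE(sat), so the active-region assumption holds.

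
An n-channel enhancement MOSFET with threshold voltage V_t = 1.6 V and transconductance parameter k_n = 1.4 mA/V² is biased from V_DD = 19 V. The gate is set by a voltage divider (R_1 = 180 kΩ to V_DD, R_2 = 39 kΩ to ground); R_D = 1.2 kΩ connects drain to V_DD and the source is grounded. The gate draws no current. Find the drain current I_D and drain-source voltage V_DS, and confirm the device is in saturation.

I_D ≈ 2.2 mA, V_DS ≈ 16 V

V_G = V_DD·R_2/(R_1+R_2) = 19×39/219 = 3.38 V. With the source grounded, V_GS = V_G = 3.38 V.
Assume saturation: I_D = (k_n/2)(V_GS − V_t)² = (1.4/2)×(3.38 − 1.6)² = 0.7×1.78² = 2.23 mA.
V_DS = V_DD − I_D·R_D = 19 − 2.23×1.2 = 16.3 V.
Saturation requires V_DS ≥ V_GS − V_t = 1.78 V; 16.3 ≥ 1.78 ✓.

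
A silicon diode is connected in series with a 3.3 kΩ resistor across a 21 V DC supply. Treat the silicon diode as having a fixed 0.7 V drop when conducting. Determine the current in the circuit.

I ≈ 6.2 mA

KVL around the loop: 21 = V_D + I·R = 0.7 + I × 3.3 kΩ.
So I = (21 − 0.7) / 3.3 kΩ = 20.3 / 3.3 = 6.15 mA.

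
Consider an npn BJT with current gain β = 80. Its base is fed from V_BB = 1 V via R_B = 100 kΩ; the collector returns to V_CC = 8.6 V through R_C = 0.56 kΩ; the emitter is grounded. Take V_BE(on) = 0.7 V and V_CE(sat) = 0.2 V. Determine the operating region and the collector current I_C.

Assume active. Base-emitter loop: I_B = (V_BB − V_BE)/R_B = (1 − 0.7)/100 = 0.003 mA.
I_C = β·I_B = 80×0.003 = 0.24 mA.
V_CE = V_CC − I_C·R_C = 8.6 − 0.24×0.56 = 8.47 V > V_CE(sat), so the active-region assumption holds.

active; I_C ≈ 0.24 mA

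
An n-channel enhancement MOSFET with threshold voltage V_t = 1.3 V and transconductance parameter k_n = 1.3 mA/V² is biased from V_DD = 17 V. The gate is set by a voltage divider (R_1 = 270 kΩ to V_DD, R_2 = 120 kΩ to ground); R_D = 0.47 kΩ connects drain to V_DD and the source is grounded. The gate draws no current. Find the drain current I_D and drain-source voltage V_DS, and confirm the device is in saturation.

V_G = V_DD·R_2/(R_1+R_2) = 17×120/390 = 5.23 V. With the source grounded, V_GS = V_G = 5.23 V.
Assume saturation: I_D = (k_n/2)(V_GS − V_t)² = (1.3/2)×(5.23 − 1.3)² = 0.65×3.93² = 10 mA.
V_DS = V_DD − I_D·R_D = 17 − 10×0.47 = 12.3 V.
Saturation requires V_DS ≥ V_GS − V_t = 3.93 V; 12.3 ≥ 3.93 ✓.

I_D ≈ 10 mA, V_DS ≈ 12 V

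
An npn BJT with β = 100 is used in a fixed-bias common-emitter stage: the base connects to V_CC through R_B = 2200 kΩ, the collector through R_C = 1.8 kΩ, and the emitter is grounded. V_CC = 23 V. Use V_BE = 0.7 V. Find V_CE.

Base loop: V_CC = I_B·R_B + V_BE, so I_B = (23 − 0.7)/2200 kΩ = 0.0101 mA.
In the active region I_C = β·I_B = 100 × 0.0101 = 1.01 mA.
Collector loop: V_CE = V_CC − I_C·R_C = 23 − 1.01×1.8 = 21.2 V.
Since V_CE = 21.2 V > V_CE(sat) ≈ 0.2 V, the transistor is in the active region as assumed.

V_CE ≈ 21 V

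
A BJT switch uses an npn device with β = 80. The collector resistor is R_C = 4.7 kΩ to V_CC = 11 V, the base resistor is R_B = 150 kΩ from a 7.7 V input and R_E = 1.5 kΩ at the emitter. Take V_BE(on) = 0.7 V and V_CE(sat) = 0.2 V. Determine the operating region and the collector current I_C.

Assume active: I_B = (7.7 − 0.7)/(150 + 81×1.5) = 0.0258 mA, I_C = β·I_B = 2.06 mA.
Then V_CE = 11 − 2.06×4.7 − 2.09×1.5 = -1.83 V < 0.2 V — the active assumption fails.
Re-solve with V_CE = 0.2 V. KCL at the emitter: V_E/R_E = (V_BB−0.7−V_E)/R_B + (V_CC−0.2−V_E)/R_C, giving V_E = 2.65 V.
I_C = (V_CC − 0.2 − V_E)/R_C = (10.8 − 2.65)/4.7 = 1.73 mA.
Check: I_B = (7 − 2.65)/150 = 0.029 mA, and β·I_B = 2.32 mA > I_C, confirming saturation.

saturation; I_C ≈ 1.7 mA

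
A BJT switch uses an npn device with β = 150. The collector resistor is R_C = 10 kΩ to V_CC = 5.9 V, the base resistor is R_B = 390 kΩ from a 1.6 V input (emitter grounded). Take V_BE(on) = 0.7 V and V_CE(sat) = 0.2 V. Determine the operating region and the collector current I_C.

Assume active. Base-emitter loop: I_B = (V_BB − V_BE)/R_B = (1.6 − 0.7)/390 = 0.00231 mA.
I_C = β·I_B = 150×0.00231 = 0.346 mA.
V_CE = V_CC − I_C·R_C = 5.9 − 0.346×10 = 2.44 V > V_CE(sat), so the active-region assumption holds.

active; I_C ≈ 0.35 mA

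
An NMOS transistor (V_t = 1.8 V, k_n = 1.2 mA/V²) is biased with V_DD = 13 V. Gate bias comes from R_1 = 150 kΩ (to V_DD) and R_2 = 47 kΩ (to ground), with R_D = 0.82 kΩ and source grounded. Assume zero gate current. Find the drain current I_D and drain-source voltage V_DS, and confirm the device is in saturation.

V_G = V_DD·R_2/(R_1+R_2) = 13×47/197 = 3.1 V. With the source grounded, V_GS = V_G = 3.1 V.
Assume saturation: I_D = (k_n/2)(V_GS − V_t)² = (1.2/2)×(3.1 − 1.8)² = 0.6×1.3² = 1.02 mA.
V_DS = V_DD − I_D·R_D = 13 − 1.02×0.82 = 12.2 V.
Saturation requires V_DS ≥ V_GS − V_t = 1.3 V; 12.2 ≥ 1.3 ✓.

I_D ≈ 1 mA, V_DS ≈ 12 V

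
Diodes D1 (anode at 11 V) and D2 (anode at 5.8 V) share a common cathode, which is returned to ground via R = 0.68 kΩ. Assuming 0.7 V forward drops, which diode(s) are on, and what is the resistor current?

Assume both conduct. Then node N would need to be at both 11−0.7 = 10.3 V and 5.8−0.7 = 5.1 V, which is impossible.
Assume only D1 conducts: V_N = 11 − 0.7 = 10.3 V, so I_R = 10.3/0.68 = 15.1 mA.
Check D2: its anode-to-cathode voltage is 5.8 − 10.3 = -4.5 V < 0.7 V, so it is off. The assumption is consistent.

Only D1 conducts; I_R ≈ 15 mA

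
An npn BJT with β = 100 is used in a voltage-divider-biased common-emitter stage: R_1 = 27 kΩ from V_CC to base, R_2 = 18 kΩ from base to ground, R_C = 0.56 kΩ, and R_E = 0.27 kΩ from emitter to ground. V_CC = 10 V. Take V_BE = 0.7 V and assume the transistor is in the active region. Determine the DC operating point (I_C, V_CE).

I_C ≈ 8.7 mA, V_CE ≈ 2.8 V

Thevenize the base divider: V_Th = V_CC·R_2/(R_1+R_2) = 10×18/45 = 4 V, R_Th = R_1‖R_2 = 10.8 kΩ.
Base-emitter loop: V_Th = I_B·R_Th + V_BE + (β+1)I_B·R_E, so I_B = (4 − 0.7) / (10.8 + 101×0.27) = 0.0867 mA.
I_C = β·I_B = 100×0.0867 = 8.67 mA, and I_E = (β+1)I_B = 8.75 mA.
V_CE = V_CC − I_C·R_C − I_E·R_E = 10 − 8.67×0.56 − 8.75×0.27 = 2.78 V.
V_CE = 2.78 V > 0.2 V confirms active-region operation.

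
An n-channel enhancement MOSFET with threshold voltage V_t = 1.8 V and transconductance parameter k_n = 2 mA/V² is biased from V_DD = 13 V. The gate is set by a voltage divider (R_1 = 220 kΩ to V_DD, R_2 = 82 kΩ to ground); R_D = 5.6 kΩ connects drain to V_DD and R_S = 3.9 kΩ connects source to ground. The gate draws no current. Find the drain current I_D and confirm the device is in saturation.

V_G = V_DD·R_2/(R_1+R_2) = 13×82/302 = 3.53 V.
Assume saturation: I_D = (k_n/2)(V_GS − V_t)² with V_GS = V_G − I_D·R_S = 3.53 − 3.9·I_D.
Substituting gives 15.2·I_D² − 14.5·I_D + 2.99 = 0, with roots I_D = 0.303 or 0.65 mA.
The root I_D = 0.65 mA gives V_GS = 0.994 V ≤ V_t, so take I_D = 0.303 mA.
Then V_GS = 2.35 V and V_DS = V_DD − I_D(R_D+R_S) = 13 − 0.303×9.5 = 10.1 V.
Saturation requires V_DS ≥ V_GS − V_t = 0.55 V; 10.1 ≥ 0.55 ✓.

I_D ≈ 0.3 mA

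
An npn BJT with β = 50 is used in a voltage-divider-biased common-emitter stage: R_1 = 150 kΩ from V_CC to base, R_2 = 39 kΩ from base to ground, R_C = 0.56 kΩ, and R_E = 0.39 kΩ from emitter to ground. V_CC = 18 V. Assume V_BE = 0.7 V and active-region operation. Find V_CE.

V_CE ≈ 15 V

Thevenize the base divider: V_Th = V_CC·R_2/(R_1+R_2) = 18×39/189 = 3.71 V, R_Th = R_1‖R_2 = 31 kΩ.
Base-emitter loop: V_Th = I_B·R_Th + V_BE + (β+1)I_B·R_E, so I_B = (3.71 − 0.7) / (31 + 51×0.39) = 0.0593 mA.
I_C = β·I_B = 50×0.0593 = 2.96 mA, and I_E = (β+1)I_B = 3.02 mA.
V_CE = V_CC − I_C·R_C − I_E·R_E = 18 − 2.96×0.56 − 3.02×0.39 = 15.2 V.
V_CE = 15.2 V > 0.2 V confirms active-region operation.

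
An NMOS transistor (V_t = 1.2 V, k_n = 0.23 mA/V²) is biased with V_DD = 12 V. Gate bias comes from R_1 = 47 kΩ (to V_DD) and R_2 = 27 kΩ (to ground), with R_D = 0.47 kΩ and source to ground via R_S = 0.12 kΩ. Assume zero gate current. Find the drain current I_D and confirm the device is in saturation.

V_G = V_DD·R_2/(R_1+R_2) = 12×27/74 = 4.38 V.
Assume saturation: I_D = (k_n/2)(V_GS − V_t)² with V_GS = V_G − I_D·R_S = 4.38 − 0.12·I_D.
Substituting gives 0.00166·I_D² − 1.09·I_D + 1.16 = 0, with roots I_D = 1.07 or 656 mA.
The root I_D = 656 mA gives V_GS = -74.3 V ≤ V_t, so take I_D = 1.07 mA.
Then V_GS = 4.25 V and V_DS = V_DD − I_D(R_D+R_S) = 12 − 1.07×0.59 = 11.4 V.
Saturation requires V_DS ≥ V_GS − V_t = 3.05 V; 11.4 ≥ 3.05 ✓.

I_D ≈ 1.1 mA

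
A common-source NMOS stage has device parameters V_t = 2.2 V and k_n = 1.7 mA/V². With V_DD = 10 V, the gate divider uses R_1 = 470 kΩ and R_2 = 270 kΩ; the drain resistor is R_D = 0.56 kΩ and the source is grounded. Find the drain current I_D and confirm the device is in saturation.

I_D ≈ 1.8 mA

V_G = V_DD·R_2/(R_1+R_2) = 10×270/740 = 3.65 V. With the source grounded, V_GS = V_G = 3.65 V.
Assume saturation: I_D = (k_n/2)(V_GS − V_t)² = (1.7/2)×(3.65 − 2.2)² = 0.85×1.45² = 1.78 mA.
V_DS = V_DD − I_D·R_D = 10 − 1.78×0.56 = 9 V.
Saturation requires V_DS ≥ V_GS − V_t = 1.45 V; 9 ≥ 1.45 ✓.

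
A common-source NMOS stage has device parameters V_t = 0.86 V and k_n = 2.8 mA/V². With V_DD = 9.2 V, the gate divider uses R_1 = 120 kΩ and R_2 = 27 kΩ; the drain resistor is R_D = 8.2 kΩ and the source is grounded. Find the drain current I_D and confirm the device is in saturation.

V_G = V_DD·R_2/(R_1+R_2) = 9.2×27/147 = 1.69 V. With the source grounded, V_GS = V_G = 1.69 V.
Assume saturation: I_D = (k_n/2)(V_GS − V_t)² = (2.8/2)×(1.69 − 0.86)² = 1.4×0.83² = 0.964 mA.
V_DS = V_DD − I_D·R_D = 9.2 − 0.964×8.2 = 1.3 V.
Saturation requires V_DS ≥ V_GS − V_t = 0.83 V; 1.3 ≥ 0.83 ✓.

I_D ≈ 0.96 mA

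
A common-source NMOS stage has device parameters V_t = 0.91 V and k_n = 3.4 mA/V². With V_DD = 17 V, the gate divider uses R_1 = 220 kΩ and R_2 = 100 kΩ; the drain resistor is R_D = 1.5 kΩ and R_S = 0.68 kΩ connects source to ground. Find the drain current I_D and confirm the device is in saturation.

V_G = V_DD·R_2/(R_1+R_2) = 17×100/320 = 5.31 V.
Assume saturation: I_D = (k_n/2)(V_GS − V_t)² with V_GS = V_G − I_D·R_S = 5.31 − 0.68·I_D.
Substituting gives 0.786·I_D² − 11.2·I_D + 32.9 = 0, with roots I_D = 4.17 or 10 mA.
The root I_D = 10 mA gives V_GS = -1.52 V ≤ V_t, so take I_D = 4.17 mA.
Then V_GS = 2.48 V and V_DS = V_DD − I_D(R_D+R_S) = 17 − 4.17×2.18 = 7.91 V.
Saturation requires V_DS ≥ V_GS − V_t = 1.57 V; 7.91 ≥ 1.57 ✓.

I_D ≈ 4.2 mA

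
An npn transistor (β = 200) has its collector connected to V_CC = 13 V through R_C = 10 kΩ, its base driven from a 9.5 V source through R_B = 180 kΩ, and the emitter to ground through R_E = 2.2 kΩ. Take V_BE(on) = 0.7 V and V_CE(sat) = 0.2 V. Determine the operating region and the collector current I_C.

Assume active: I_B = (9.5 − 0.7)/(180 + 201×2.2) = 0.0141 mA, I_C = β·I_B = 2.83 mA.
Then V_CE = 13 − 2.83×10 − 2.84×2.2 = -21.5 V < 0.2 V — the active assumption fails.
Re-solve with V_CE = 0.2 V. KCL at the emitter: V_E/R_E = (V_BB−0.7−V_E)/R_B + (V_CC−0.2−V_E)/R_C, giving V_E = 2.37 V.
I_C = (V_CC − 0.2 − V_E)/R_C = (12.8 − 2.37)/10 = 1.04 mA.
Check: I_B = (8.8 − 2.37)/180 = 0.0357 mA, and β·I_B = 7.14 mA > I_C, confirming saturation.

saturation; I_C ≈ 1 mA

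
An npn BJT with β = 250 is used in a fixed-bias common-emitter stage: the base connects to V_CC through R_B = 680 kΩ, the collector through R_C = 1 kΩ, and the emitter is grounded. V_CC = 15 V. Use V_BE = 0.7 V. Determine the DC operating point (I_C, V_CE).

I_C ≈ 5.3 mA, V_CE ≈ 9.7 V

Base loop: V_CC = I_B·R_B + V_BE, so I_B = (15 − 0.7)/680 kΩ = 0.021 mA.
In the active region I_C = β·I_B = 250 × 0.021 = 5.26 mA.
Collector loop: V_CE = V_CC − I_C·R_C = 15 − 5.26×1 = 9.74 V.
Since V_CE = 9.74 V > V_CE(sat) ≈ 0.2 V, the transistor is in the active region as assumed.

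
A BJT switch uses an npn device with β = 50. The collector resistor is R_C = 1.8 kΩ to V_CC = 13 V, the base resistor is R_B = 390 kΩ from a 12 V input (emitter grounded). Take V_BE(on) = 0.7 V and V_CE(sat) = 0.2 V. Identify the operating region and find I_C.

Assume active. Base-emitter loop: I_B = (V_BB − V_BE)/R_B = (12 − 0.7)/390 = 0.029 mA.
I_C = β·I_B = 50×0.029 = 1.45 mA.
V_CE = V_CC − I_C·R_C = 13 − 1.45×1.8 = 10.4 V > V_CE(sat), so the active-region assumption holds.

active; I_C ≈ 1.4 mA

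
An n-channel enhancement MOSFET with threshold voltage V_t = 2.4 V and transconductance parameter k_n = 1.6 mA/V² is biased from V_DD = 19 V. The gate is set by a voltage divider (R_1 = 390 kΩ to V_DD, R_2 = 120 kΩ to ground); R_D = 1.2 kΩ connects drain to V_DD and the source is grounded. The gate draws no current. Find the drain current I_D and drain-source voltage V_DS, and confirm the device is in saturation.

I_D ≈ 3.4 mA, V_DS ≈ 15 V

V_G = V_DD·R_2/(R_1+R_2) = 19×120/510 = 4.47 V. With the source grounded, V_GS = V_G = 4.47 V.
Assume saturation: I_D = (k_n/2)(V_GS − V_t)² = (1.6/2)×(4.47 − 2.4)² = 0.8×2.07² = 3.43 mA.
V_DS = V_DD − I_D·R_D = 19 − 3.43×1.2 = 14.9 V.
Saturation requires V_DS ≥ V_GS − V_t = 2.07 V; 14.9 ≥ 2.07 ✓.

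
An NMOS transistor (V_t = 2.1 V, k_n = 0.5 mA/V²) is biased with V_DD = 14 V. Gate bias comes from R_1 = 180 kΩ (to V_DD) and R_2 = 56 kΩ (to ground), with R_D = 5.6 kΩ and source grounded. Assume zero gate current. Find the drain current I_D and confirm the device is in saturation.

I_D ≈ 0.37 mA

V_G = V_DD·R_2/(R_1+R_2) = 14×56/236 = 3.32 V. With the source grounded, V_GS = V_G = 3.32 V.
Assume saturation: I_D = (k_n/2)(V_GS − V_t)² = (0.5/2)×(3.32 − 2.1)² = 0.25×1.22² = 0.373 mA.
V_DS = V_DD − I_D·R_D = 14 − 0.373×5.6 = 11.9 V.
Saturation requires V_DS ≥ V_GS − V_t = 1.22 V; 11.9 ≥ 1.22 ✓.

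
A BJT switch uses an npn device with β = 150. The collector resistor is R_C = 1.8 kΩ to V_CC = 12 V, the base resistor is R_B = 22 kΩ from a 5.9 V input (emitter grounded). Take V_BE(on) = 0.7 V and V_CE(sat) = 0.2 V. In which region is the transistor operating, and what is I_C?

Assume active: I_B = (5.9 − 0.7)/22 = 0.236 mA, giving I_C = β·I_B = 35.5 mA.
But then V_CE = 12 − 35.5×1.8 = -51.8 V < V_CE(sat) = 0.2 V — impossible in the active region.
So the transistor is saturated. With V_CE = 0.2 V, I_C = (V_CC − 0.2)/R_C = 11.8/1.8 = 6.56 mA.
Check: β·I_B = 35.5 mA > I_C = 6.56 mA, confirming saturation.

saturation; I_C ≈ 6.6 mA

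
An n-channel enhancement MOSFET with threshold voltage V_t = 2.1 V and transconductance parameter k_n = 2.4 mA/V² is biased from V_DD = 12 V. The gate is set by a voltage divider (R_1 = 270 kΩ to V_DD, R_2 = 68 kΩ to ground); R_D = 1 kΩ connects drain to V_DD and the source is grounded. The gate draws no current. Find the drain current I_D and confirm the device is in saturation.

V_G = V_DD·R_2/(R_1+R_2) = 12×68/338 = 2.41 V. With the source grounded, V_GS = V_G = 2.41 V.
Assume saturation: I_D = (k_n/2)(V_GS − V_t)² = (2.4/2)×(2.41 − 2.1)² = 1.2×0.314² = 0.118 mA.
V_DS = V_DD − I_D·R_D = 12 − 0.118×1 = 11.9 V.
Saturation requires V_DS ≥ V_GS − V_t = 0.314 V; 11.9 ≥ 0.314 ✓.

I_D ≈ 0.12 mA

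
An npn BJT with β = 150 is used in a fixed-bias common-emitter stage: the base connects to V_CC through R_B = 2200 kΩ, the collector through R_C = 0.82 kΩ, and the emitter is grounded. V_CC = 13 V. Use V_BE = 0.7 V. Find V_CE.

Base loop: V_CC = I_B·R_B + V_BE, so I_B = (13 − 0.7)/2200 kΩ = 0.00559 mA.
In the active region I_C = β·I_B = 150 × 0.00559 = 0.839 mA.
Collector loop: V_CE = V_CC − I_C·R_C = 13 − 0.839×0.82 = 12.3 V.
Since V_CE = 12.3 V > V_CE(sat) ≈ 0.2 V, the transistor is in the active region as assumed.

V_CE ≈ 12 V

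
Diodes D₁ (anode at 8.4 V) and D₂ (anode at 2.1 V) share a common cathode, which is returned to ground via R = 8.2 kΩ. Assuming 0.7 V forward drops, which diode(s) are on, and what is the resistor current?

Only D₁ conducts; I_R ≈ 0.94 mA

Assume both conduct. Then node N would need to be at both 8.4−0.7 = 7.7 V and 2.1−0.7 = 1.4 V, which is impossible.
Assume only D₁ conducts: V_N = 8.4 − 0.7 = 7.7 V, so I_R = 7.7/8.2 = 0.939 mA.
Check D₂: its anode-to-cathode voltage is 2.1 − 7.7 = -5.6 V < 0.7 V, so it is off. The assumption is consistent.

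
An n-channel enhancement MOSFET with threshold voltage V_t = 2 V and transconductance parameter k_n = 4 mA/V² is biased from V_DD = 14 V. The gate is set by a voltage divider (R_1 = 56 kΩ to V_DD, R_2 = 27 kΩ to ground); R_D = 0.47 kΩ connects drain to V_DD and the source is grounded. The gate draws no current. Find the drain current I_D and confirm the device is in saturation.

V_G = V_DD·R_2/(R_1+R_2) = 14×27/83 = 4.55 V. With the source grounded, V_GS = V_G = 4.55 V.
Assume saturation: I_D = (k_n/2)(V_GS − V_t)² = (4/2)×(4.55 − 2)² = 2×2.55² = 13 mA.
V_DS = V_DD − I_D·R_D = 14 − 13×0.47 = 7.87 V.
Saturation requires V_DS ≥ V_GS − V_t = 2.55 V; 7.87 ≥ 2.55 ✓.

I_D ≈ 13 mA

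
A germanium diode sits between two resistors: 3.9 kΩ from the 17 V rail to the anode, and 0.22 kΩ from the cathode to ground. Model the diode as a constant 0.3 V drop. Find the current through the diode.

I ≈ 4.1 mA

The two resistors are in series with the diode, so KVL gives 17 = I·3.9 + 0.3 + I·0.22.
I = (17 − 0.3) / (3.9 + 0.22) kΩ = 16.7 / 4.12 = 4.05 mA.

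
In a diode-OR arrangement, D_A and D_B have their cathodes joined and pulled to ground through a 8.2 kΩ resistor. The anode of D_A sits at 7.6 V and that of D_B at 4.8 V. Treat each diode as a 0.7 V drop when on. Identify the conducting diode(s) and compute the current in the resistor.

Assume both conduct. Then node N would need to be at both 7.6−0.7 = 6.9 V and 4.8−0.7 = 4.1 V, which is impossible.
Assume only D_A conducts: V_N = 7.6 − 0.7 = 6.9 V, so I_R = 6.9/8.2 = 0.841 mA.
Check D_B: its anode-to-cathode voltage is 4.8 − 6.9 = -2.1 V < 0.7 V, so it is off. The assumption is consistent.

Only D_A conducts; I_R ≈ 0.84 mA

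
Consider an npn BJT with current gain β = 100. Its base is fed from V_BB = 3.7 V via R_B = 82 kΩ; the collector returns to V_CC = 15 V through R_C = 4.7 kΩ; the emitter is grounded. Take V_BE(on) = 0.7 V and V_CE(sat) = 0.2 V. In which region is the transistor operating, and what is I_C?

saturation; I_C ≈ 3.1 mA

Assume active: I_B = (3.7 − 0.7)/82 = 0.0366 mA, giving I_C = β·I_B = 3.66 mA.
But then V_CE = 15 − 3.66×4.7 = -2.2 V < V_CE(sat) = 0.2 V — impossible in the active region.
So the transistor is saturated. With V_CE = 0.2 V, I_C = (V_CC − 0.2)/R_C = 14.8/4.7 = 3.15 mA.
Check: β·I_B = 3.66 mA > I_C = 3.15 mA, confirming saturation.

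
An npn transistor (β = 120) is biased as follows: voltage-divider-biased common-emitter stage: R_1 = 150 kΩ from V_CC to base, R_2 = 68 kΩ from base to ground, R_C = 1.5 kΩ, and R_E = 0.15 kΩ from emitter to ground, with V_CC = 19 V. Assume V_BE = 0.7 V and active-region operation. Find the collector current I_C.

I_C ≈ 9.7 mA

Thevenize the base divider: V_Th = V_CC·R_2/(R_1+R_2) = 19×68/218 = 5.93 V, R_Th = R_1‖R_2 = 46.8 kΩ.
Base-emitter loop: V_Th = I_B·R_Th + V_BE + (β+1)I_B·R_E, so I_B = (5.93 − 0.7) / (46.8 + 121×0.15) = 0.0805 mA.
I_C = β·I_B = 120×0.0805 = 9.66 mA, and I_E = (β+1)I_B = 9.74 mA.
V_CE = V_CC − I_C·R_C − I_E·R_E = 19 − 9.66×1.5 − 9.74×0.15 = 3.05 V.
V_CE = 3.05 V > 0.2 V confirms active-region operation.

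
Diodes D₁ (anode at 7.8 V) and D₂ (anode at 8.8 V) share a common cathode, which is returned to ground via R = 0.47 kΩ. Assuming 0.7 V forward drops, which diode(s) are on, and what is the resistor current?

Assume both conduct. Then node N would need to be at both 7.8−0.7 = 7.1 V and 8.8−0.7 = 8.1 V, which is impossible.
Assume only D₂ conducts: V_N = 8.8 − 0.7 = 8.1 V, so I_R = 8.1/0.47 = 17.2 mA.
Check D₁: its anode-to-cathode voltage is 7.8 − 8.1 = -0.3 V < 0.7 V, so it is off. The assumption is consistent.

Only D₂ conducts; I_R ≈ 17 mA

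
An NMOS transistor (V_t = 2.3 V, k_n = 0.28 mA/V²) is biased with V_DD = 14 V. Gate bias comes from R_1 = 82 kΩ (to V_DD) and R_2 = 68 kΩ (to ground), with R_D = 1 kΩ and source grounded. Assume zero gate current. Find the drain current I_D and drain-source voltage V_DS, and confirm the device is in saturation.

V_G = V_DD·R_2/(R_1+R_2) = 14×68/150 = 6.35 V. With the source grounded, V_GS = V_G = 6.35 V.
Assume saturation: I_D = (k_n/2)(V_GS − V_t)² = (0.28/2)×(6.35 − 2.3)² = 0.14×4.05² = 2.29 mA.
V_DS = V_DD − I_D·R_D = 14 − 2.29×1 = 11.7 V.
Saturation requires V_DS ≥ V_GS − V_t = 4.05 V; 11.7 ≥ 4.05 ✓.

I_D ≈ 2.3 mA, V_DS ≈ 12 V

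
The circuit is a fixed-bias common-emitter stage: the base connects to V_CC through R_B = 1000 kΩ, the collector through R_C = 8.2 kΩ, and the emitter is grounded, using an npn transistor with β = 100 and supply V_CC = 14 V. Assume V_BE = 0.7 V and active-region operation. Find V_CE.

Base loop: V_CC = I_B·R_B + V_BE, so I_B = (14 − 0.7)/1000 kΩ = 0.0133 mA.
In the active region I_C = β·I_B = 100 × 0.0133 = 1.33 mA.
Collector loop: V_CE = V_CC − I_C·R_C = 14 − 1.33×8.2 = 3.09 V.
Since V_CE = 3.09 V > V_CE(sat) ≈ 0.2 V, the transistor is in the active region as assumed.

V_CE ≈ 3.1 V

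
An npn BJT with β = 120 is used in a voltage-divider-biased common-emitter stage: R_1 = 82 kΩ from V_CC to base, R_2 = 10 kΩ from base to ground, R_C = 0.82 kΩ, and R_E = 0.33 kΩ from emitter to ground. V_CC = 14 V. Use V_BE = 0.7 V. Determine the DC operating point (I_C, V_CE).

I_C ≈ 2 mA, V_CE ≈ 12 V

Thevenize the base divider: V_Th = V_CC·R_2/(R_1+R_2) = 14×10/92 = 1.52 V, R_Th = R_1‖R_2 = 8.91 kΩ.
Base-emitter loop: V_Th = I_B·R_Th + V_BE + (β+1)I_B·R_E, so I_B = (1.52 − 0.7) / (8.91 + 121×0.33) = 0.0168 mA.
I_C = β·I_B = 120×0.0168 = 2.02 mA, and I_E = (β+1)I_B = 2.04 mA.
V_CE = V_CC − I_C·R_C − I_E·R_E = 14 − 2.02×0.82 − 2.04×0.33 = 11.7 V.
V_CE = 11.7 V > 0.2 V confirms active-region operation.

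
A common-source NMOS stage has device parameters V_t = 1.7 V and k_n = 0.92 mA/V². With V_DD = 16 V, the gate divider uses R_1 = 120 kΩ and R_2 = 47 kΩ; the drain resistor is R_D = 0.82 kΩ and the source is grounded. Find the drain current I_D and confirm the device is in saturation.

I_D ≈ 3.6 mA

V_G = V_DD·R_2/(R_1+R_2) = 16×47/167 = 4.5 V. With the source grounded, V_GS = V_G = 4.5 V.
Assume saturation: I_D = (k_n/2)(V_GS − V_t)² = (0.92/2)×(4.5 − 1.7)² = 0.46×2.8² = 3.61 mA.
V_DS = V_DD − I_D·R_D = 16 − 3.61×0.82 = 13 V.
Saturation requires V_DS ≥ V_GS − V_t = 2.8 V; 13 ≥ 2.8 ✓.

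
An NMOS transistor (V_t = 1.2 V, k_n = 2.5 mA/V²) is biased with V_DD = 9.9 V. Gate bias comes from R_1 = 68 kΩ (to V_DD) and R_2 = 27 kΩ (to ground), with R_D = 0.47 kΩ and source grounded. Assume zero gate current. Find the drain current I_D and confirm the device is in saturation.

V_G = V_DD·R_2/(R_1+R_2) = 9.9×27/95 = 2.81 V. With the source grounded, V_GS = V_G = 2.81 V.
Assume saturation: I_D = (k_n/2)(V_GS − V_t)² = (2.5/2)×(2.81 − 1.2)² = 1.25×1.61² = 3.25 mA.
V_DS = V_DD − I_D·R_D = 9.9 − 3.25×0.47 = 8.37 V.
Saturation requires V_DS ≥ V_GS − V_t = 1.61 V; 8.37 ≥ 1.61 ✓.

I_D ≈ 3.3 mA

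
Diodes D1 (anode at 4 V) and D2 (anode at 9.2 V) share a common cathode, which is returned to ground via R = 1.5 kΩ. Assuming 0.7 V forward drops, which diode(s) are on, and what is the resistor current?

Only D2 conducts; I_R ≈ 5.7 mA

Assume both conduct. Then node N would need to be at both 4−0.7 = 3.3 V and 9.2−0.7 = 8.5 V, which is impossible.
Assume only D2 conducts: V_N = 9.2 − 0.7 = 8.5 V, so I_R = 8.5/1.5 = 5.67 mA.
Check D1: its anode-to-cathode voltage is 4 − 8.5 = -4.5 V < 0.7 V, so it is off. The assumption is consistent.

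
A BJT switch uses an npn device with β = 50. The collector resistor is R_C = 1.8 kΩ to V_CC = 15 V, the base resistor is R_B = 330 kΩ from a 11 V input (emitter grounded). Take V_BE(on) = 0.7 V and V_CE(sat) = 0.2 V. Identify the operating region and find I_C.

Assume active. Base-emitter loop: I_B = (V_BB − V_BE)/R_B = (11 − 0.7)/330 = 0.0312 mA.
I_C = β·I_B = 50×0.0312 = 1.56 mA.
V_CE = V_CC − I_C·R_C = 15 − 1.56×1.8 = 12.2 V > V_CE(sat), so the active-region assumption holds.

active; I_C ≈ 1.6 mA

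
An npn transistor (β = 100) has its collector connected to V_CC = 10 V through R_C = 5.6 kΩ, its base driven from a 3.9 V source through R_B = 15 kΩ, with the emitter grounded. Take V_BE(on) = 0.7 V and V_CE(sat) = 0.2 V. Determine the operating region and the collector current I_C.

Assume active: I_B = (3.9 − 0.7)/15 = 0.213 mA, giving I_C = β·I_B = 21.3 mA.
But then V_CE = 10 − 21.3×5.6 = -109 V < V_CE(sat) = 0.2 V — impossible in the active region.
So the transistor is saturated. With V_CE = 0.2 V, I_C = (V_CC − 0.2)/R_C = 9.8/5.6 = 1.75 mA.
Check: β·I_B = 21.3 mA > I_C = 1.75 mA, confirming saturation.

saturation; I_C ≈ 1.8 mA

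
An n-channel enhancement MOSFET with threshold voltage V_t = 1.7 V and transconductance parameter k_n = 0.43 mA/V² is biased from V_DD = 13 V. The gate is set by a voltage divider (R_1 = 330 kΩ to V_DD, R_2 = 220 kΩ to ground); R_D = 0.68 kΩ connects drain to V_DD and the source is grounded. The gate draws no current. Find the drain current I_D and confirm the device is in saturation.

V_G = V_DD·R_2/(R_1+R_2) = 13×220/550 = 5.2 V. With the source grounded, V_GS = V_G = 5.2 V.
Assume saturation: I_D = (k_n/2)(V_GS − V_t)² = (0.43/2)×(5.2 − 1.7)² = 0.215×3.5² = 2.63 mA.
V_DS = V_DD − I_D·R_D = 13 − 2.63×0.68 = 11.2 V.
Saturation requires V_DS ≥ V_GS − V_t = 3.5 V; 11.2 ≥ 3.5 ✓.

I_D ≈ 2.6 mA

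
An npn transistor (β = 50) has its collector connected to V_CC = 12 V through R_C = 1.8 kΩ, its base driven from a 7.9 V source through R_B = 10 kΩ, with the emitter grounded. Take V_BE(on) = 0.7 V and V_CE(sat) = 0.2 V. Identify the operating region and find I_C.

saturation; I_C ≈ 6.6 mA

Assume active: I_B = (7.9 − 0.7)/10 = 0.72 mA, giving I_C = β·I_B = 36 mA.
But then V_CE = 12 − 36×1.8 = -52.8 V < V_CE(sat) = 0.2 V — impossible in the active region.
So the transistor is saturated. With V_CE = 0.2 V, I_C = (V_CC − 0.2)/R_C = 11.8/1.8 = 6.56 mA.
Check: β·I_B = 36 mA > I_C = 6.56 mA, confirming saturation.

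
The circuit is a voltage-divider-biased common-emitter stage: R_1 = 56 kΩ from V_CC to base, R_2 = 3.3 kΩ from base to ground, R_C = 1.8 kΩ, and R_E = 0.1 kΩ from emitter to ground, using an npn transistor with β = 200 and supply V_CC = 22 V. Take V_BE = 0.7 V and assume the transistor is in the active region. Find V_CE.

V_CE ≈ 13 V

Thevenize the base divider: V_Th = V_CC·R_2/(R_1+R_2) = 22×3.3/59.3 = 1.22 V, R_Th = R_1‖R_2 = 3.12 kΩ.
Base-emitter loop: V_Th = I_B·R_Th + V_BE + (β+1)I_B·R_E, so I_B = (1.22 − 0.7) / (3.12 + 201×0.1) = 0.0226 mA.
I_C = β·I_B = 200×0.0226 = 4.52 mA, and I_E = (β+1)I_B = 4.54 mA.
V_CE = V_CC − I_C·R_C − I_E·R_E = 22 − 4.52×1.8 − 4.54×0.1 = 13.4 V.
V_CE = 13.4 V > 0.2 V confirms active-region operation.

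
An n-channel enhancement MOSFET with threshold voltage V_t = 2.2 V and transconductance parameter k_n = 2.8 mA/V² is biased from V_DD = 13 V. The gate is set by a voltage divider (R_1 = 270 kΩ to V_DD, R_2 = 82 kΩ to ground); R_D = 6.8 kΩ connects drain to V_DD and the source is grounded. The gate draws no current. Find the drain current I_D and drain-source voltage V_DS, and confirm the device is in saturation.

I_D ≈ 0.96 mA, V_DS ≈ 6.5 V

V_G = V_DD·R_2/(R_1+R_2) = 13×82/352 = 3.03 V. With the source grounded, V_GS = V_G = 3.03 V.
Assume saturation: I_D = (k_n/2)(V_GS − V_t)² = (2.8/2)×(3.03 − 2.2)² = 1.4×0.828² = 0.961 mA.
V_DS = V_DD − I_D·R_D = 13 − 0.961×6.8 = 6.47 V.
Saturation requires V_DS ≥ V_GS − V_t = 0.828 V; 6.47 ≥ 0.828 ✓.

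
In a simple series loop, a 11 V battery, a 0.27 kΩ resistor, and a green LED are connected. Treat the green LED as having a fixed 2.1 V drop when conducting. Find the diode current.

KVL around the loop: 11 = V_D + I·R = 2.1 + I × 0.27 kΩ.
So I = (11 − 2.1) / 0.27 kΩ = 8.9 / 0.27 = 33 mA.

I ≈ 33 mA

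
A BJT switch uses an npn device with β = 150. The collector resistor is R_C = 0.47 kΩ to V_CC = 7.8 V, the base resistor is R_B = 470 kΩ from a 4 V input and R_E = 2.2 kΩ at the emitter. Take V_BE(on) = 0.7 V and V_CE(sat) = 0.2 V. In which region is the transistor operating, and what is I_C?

Assume active. Base-emitter loop: I_B = (V_BB − V_BE)/(R_B + (β+1)R_E) = (4 − 0.7)/(470 + 151×2.2) = 0.00411 mA.
I_C = β·I_B = 150×0.00411 = 0.617 mA.
V_CE = V_CC − I_C·R_C − I_E·R_E = 7.8 − 0.617×0.47 − 0.621×2.2 = 6.14 V > V_CE(sat), so the active-region assumption holds.

active; I_C ≈ 0.62 mA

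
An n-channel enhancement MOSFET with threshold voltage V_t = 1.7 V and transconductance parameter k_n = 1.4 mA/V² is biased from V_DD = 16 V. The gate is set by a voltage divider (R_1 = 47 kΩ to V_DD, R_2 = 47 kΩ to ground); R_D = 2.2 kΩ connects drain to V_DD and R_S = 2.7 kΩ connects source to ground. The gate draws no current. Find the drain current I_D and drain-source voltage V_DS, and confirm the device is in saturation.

V_G = V_DD·R_2/(R_1+R_2) = 16×47/94 = 8 V.
Assume saturation: I_D = (k_n/2)(V_GS − V_t)² with V_GS = V_G − I_D·R_S = 8 − 2.7·I_D.
Substituting gives 5.1·I_D² − 24.8·I_D + 27.8 = 0, with roots I_D = 1.75 or 3.11 mA.
The root I_D = 3.11 mA gives V_GS = -0.409 V ≤ V_t, so take I_D = 1.75 mA.
Then V_GS = 3.28 V and V_DS = V_DD − I_D(R_D+R_S) = 16 − 1.75×4.9 = 7.43 V.
Saturation requires V_DS ≥ V_GS − V_t = 1.58 V; 7.43 ≥ 1.58 ✓.

I_D ≈ 1.7 mA, V_DS ≈ 7.4 V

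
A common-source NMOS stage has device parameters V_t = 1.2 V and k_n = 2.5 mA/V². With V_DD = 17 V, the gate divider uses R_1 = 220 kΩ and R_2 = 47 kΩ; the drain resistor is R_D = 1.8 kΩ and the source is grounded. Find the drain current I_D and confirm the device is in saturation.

I_D ≈ 4 mA

V_G = V_DD·R_2/(R_1+R_2) = 17×47/267 = 2.99 V. With the source grounded, V_GS = V_G = 2.99 V.
Assume saturation: I_D = (k_n/2)(V_GS − V_t)² = (2.5/2)×(2.99 − 1.2)² = 1.25×1.79² = 4.02 mA.
V_DS = V_DD − I_D·R_D = 17 − 4.02×1.8 = 9.77 V.
Saturation requires V_DS ≥ V_GS − V_t = 1.79 V; 9.77 ≥ 1.79 ✓.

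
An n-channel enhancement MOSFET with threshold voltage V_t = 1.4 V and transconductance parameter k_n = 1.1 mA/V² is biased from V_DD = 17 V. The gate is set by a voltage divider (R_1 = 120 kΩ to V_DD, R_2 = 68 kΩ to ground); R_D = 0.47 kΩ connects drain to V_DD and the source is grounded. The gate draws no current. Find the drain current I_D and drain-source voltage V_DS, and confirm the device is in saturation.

I_D ≈ 12 mA, V_DS ≈ 11 V

V_G = V_DD·R_2/(R_1+R_2) = 17×68/188 = 6.15 V. With the source grounded, V_GS = V_G = 6.15 V.
Assume saturation: I_D = (k_n/2)(V_GS − V_t)² = (1.1/2)×(6.15 − 1.4)² = 0.55×4.75² = 12.4 mA.
V_DS = V_DD − I_D·R_D = 17 − 12.4×0.47 = 11.2 V.
Saturation requires V_DS ≥ V_GS − V_t = 4.75 V; 11.2 ≥ 4.75 ✓.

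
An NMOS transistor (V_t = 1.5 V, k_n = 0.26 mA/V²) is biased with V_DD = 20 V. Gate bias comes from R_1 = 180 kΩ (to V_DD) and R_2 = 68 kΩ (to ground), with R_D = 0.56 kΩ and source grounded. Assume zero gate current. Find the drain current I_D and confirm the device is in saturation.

V_G = V_DD·R_2/(R_1+R_2) = 20×68/248 = 5.48 V. With the source grounded, V_GS = V_G = 5.48 V.
Assume saturation: I_D = (k_n/2)(V_GS − V_t)² = (0.26/2)×(5.48 − 1.5)² = 0.13×3.98² = 2.06 mA.
V_DS = V_DD − I_D·R_D = 20 − 2.06×0.56 = 18.8 V.
Saturation requires V_DS ≥ V_GS − V_t = 3.98 V; 18.8 ≥ 3.98 ✓.

I_D ≈ 2.1 mA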